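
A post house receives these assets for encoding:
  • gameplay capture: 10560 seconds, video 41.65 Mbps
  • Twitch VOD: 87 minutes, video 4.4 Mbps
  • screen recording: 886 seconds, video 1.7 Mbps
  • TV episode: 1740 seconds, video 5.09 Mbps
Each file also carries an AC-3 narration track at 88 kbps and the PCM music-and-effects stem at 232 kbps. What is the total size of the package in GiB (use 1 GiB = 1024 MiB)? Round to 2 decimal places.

Audio total: 88 + 232 = 320 kbps = 0.320 Mbps.
gameplay capture: 41.970 Mbps × 10560 s = 443203.2 Mb
Twitch VOD: 4.720 Mbps × 5220 s = 24638.4 Mb
screen recording: 2.020 Mbps × 886 s = 1789.7 Mb
TV episode: 5.410 Mbps × 1740 s = 9413.4 Mb
Total: 479044.7 Mb = 59880.6 MB.
= 55.77 GiB.

55.77 GiB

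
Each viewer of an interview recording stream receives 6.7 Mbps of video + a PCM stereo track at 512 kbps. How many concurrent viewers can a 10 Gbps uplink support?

Audio: 512 kbps = 0.512 Mbps.
Per-viewer media rate: 7.212 Mbps.
10 Gbps = 10,000 Mbps; 10,000 / 7.212 = 1386.58 → 1386 viewers.

1386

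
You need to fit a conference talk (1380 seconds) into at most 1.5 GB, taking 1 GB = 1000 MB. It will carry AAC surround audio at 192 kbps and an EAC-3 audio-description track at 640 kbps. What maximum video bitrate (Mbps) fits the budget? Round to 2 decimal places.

Budget: 1.5 GB = 12000.0 Mb.
Total bitrate budget: 12000.0 Mb / 1380 s = 8.696 Mbps.
Audio total: 192 + 640 = 832 kbps = 0.832 Mbps.
Video: 8.696 − 0.832 = 7.864 Mbps.

7.86 Mbps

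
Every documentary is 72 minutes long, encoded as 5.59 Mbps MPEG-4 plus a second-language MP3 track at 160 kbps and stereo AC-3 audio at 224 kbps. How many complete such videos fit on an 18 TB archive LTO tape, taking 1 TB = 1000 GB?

5579

72 min = 4320 s
Audio total: 160 + 224 = 384 kbps = 0.384 Mbps.
Total bitrate: 5.974 Mbps.
Per item: 5.974 Mbps × 4320 s = 25,808 Mb = 3,226 MB.
Capacity: 18 TB = 144,000,000 Mb; 5579.73 items → 5579 complete.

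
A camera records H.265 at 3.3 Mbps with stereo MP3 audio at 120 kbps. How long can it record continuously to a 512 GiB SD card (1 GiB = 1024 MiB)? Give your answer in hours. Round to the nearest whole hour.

Audio: 120 kbps = 0.120 Mbps.
Total bitrate: 3.3 + 0.120 = 3.420 Mbps.
Capacity: 512 GiB = 4,398,047 Mb.
Recording time: 4,398,047 / 3.420 = 1,285,979 s ≈ 357 hours.

357 hours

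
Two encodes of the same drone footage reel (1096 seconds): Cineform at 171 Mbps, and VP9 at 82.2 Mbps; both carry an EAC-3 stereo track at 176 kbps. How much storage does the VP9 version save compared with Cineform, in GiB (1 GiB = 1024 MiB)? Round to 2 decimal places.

Audio: 176 kbps = 0.176 Mbps.
Cineform: 171.176 Mbps × 1096 s = 187608.9 Mb = 21.841 GiB.
VP9: 82.376 Mbps × 1096 s = 90284.1 Mb = 10.510 GiB.
Saving: 21.841 − 10.510 = 11.330 GiB.

11.33 GiB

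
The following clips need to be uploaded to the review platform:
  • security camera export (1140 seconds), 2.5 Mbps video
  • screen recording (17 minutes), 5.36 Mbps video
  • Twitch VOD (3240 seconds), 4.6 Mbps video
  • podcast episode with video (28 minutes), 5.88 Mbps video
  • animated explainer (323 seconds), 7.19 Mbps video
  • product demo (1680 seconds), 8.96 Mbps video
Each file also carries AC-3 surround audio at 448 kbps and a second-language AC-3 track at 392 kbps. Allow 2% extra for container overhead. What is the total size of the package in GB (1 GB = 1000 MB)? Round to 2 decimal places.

7.41 GB

Audio total: 448 + 392 = 840 kbps = 0.840 Mbps.
security camera export: 3.340 Mbps × 1140 s × 1.02 = 3883.8 Mb
screen recording: 6.200 Mbps × 1020 s × 1.02 = 6450.5 Mb
Twitch VOD: 5.440 Mbps × 3240 s × 1.02 = 17978.1 Mb
podcast episode with video: 6.720 Mbps × 1680 s × 1.02 = 11515.4 Mb
animated explainer: 8.030 Mbps × 323 s × 1.02 = 2645.6 Mb
product demo: 9.800 Mbps × 1680 s × 1.02 = 16793.3 Mb
Total: 59266.6 Mb = 7408.3 MB.
= 7.408 GB.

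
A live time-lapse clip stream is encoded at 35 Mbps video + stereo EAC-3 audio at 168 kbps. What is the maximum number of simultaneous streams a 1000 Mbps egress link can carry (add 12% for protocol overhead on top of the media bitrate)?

25

Audio: 168 kbps = 0.168 Mbps.
Per-viewer media rate: 35.168 Mbps.
On the wire with 12% overhead: 39.388 Mbps.
1000 Mbps = 1,000 Mbps; 1,000 / 39.388 = 25.39 → 25 viewers.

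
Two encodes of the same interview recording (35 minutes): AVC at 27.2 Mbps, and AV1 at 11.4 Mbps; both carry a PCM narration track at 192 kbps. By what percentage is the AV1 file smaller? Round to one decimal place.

35 min = 2100 s
Audio: 192 kbps = 0.192 Mbps.
AVC: 27.392 Mbps × 2100 s = 57523.2 Mb = 7.190 GB.
AV1: 11.592 Mbps × 2100 s = 24343.2 Mb = 3.043 GB.
Reduction: (1 − 3.043/7.190) × 100 = 57.68%.

57.7%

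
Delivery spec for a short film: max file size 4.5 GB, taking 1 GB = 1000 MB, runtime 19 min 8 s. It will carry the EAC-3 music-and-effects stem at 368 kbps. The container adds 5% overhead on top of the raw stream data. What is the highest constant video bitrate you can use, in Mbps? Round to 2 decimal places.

Budget: 4.5 GB = 36000.0 Mb.
Stream payload after overhead: 36000.0 / 1.05 = 34285.7 Mb.
19 min 8 s = 1148 s
Total bitrate budget: 34285.7 Mb / 1148 s = 29.866 Mbps.
Audio: 368 kbps = 0.368 Mbps.
Video: 29.866 − 0.368 = 29.498 Mbps.

29.50 Mbps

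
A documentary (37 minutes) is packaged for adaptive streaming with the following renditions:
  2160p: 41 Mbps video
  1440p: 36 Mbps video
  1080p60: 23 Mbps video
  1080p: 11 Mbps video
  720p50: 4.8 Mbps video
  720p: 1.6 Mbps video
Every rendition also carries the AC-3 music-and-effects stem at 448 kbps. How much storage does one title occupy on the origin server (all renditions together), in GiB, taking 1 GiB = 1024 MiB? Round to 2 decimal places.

31.04 GiB

37 min = 2220 s
Audio: 448 kbps = 0.448 Mbps.
Sum of rendition bitrates: (41+0.448) + (36+0.448) + (23+0.448) + (11+0.448) + (4.8+0.448) + (1.6+0.448) = 120.088 Mbps.
× 2220 s = 266,595 Mb = 33,324 MB = 31.04 GiB.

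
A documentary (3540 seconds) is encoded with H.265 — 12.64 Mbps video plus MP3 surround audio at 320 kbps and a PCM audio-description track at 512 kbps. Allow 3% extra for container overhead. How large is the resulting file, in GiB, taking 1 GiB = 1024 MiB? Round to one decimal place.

5.7 GiB

Audio total: 320 + 512 = 832 kbps = 0.832 Mbps.
Total bitrate: 12.64 + 0.832 = 13.472 Mbps.
Stream data: 13.472 Mbps × 3540 s = 47690.9 Mb.
With 3% container overhead: ×1.03.
49,122 Mb = 6,140,200,800 bytes ÷ 1,073,741,824 = 5.719 GiB.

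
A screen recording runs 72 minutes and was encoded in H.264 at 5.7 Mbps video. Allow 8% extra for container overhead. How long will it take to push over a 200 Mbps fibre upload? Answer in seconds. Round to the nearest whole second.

133 seconds

72 min = 4320 s
File: 5.700 Mbps × 4320 s = 24624.0 Mb.
With 8% container overhead: ×1.08. → 26593.9 Mb.
At 200 Mbps: 26593.9 / 200 = 133.0 s ≈ 133 seconds.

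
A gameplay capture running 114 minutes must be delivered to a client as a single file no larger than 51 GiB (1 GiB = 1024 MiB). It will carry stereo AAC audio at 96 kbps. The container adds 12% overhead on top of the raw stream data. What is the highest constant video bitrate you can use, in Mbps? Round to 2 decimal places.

57.09 Mbps

Budget: 51 GiB = 438086.7 Mb.
Stream payload after overhead: 438086.7 / 1.12 = 391148.8 Mb.
114 min = 6840 s
Total bitrate budget: 391148.8 Mb / 6840 s = 57.185 Mbps.
Audio: 96 kbps = 0.096 Mbps.
Video: 57.185 − 0.096 = 57.089 Mbps.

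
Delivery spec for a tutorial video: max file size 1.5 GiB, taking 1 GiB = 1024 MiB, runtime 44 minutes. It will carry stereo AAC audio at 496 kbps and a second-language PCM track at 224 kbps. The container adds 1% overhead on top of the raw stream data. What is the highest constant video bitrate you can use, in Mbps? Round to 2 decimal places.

Budget: 1.5 GiB = 12884.9 Mb.
Stream payload after overhead: 12884.9 / 1.01 = 12757.3 Mb.
44 min = 2640 s
Total bitrate budget: 12757.3 Mb / 2640 s = 4.832 Mbps.
Audio total: 496 + 224 = 720 kbps = 0.720 Mbps.
Video: 4.832 − 0.720 = 4.112 Mbps.

4.11 Mbps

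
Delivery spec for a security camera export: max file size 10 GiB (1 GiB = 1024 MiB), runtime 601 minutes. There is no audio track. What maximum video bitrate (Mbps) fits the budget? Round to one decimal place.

2.4 Mbps

Budget: 10 GiB = 85899.3 Mb.
601 min = 36060 s
Total bitrate budget: 85899.3 Mb / 36060 s = 2.382 Mbps.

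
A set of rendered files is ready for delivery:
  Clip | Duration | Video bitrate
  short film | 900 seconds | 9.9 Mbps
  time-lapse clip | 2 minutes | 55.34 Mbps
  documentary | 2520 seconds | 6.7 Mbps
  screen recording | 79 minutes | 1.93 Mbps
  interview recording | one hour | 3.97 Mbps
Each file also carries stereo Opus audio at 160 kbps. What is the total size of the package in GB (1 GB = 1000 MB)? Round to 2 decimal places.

Audio: 160 kbps = 0.160 Mbps.
short film: 10.060 Mbps × 900 s = 9054.0 Mb
time-lapse clip: 55.500 Mbps × 120 s = 6660.0 Mb
documentary: 6.860 Mbps × 2520 s = 17287.2 Mb
screen recording: 2.090 Mbps × 4740 s = 9906.6 Mb
interview recording: 4.130 Mbps × 3600 s = 14868.0 Mb
Total: 57775.8 Mb = 7222.0 MB.
= 7.222 GB.

7.22 GB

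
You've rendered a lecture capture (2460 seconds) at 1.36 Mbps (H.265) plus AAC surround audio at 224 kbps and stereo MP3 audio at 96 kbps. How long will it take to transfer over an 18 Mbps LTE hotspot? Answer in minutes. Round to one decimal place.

Audio total: 224 + 96 = 320 kbps = 0.320 Mbps.
Total bitrate: 1.680 Mbps.
File: 1.680 Mbps × 2460 s = 4132.8 Mb.
At 18 Mbps: 4132.8 / 18 = 229.6 s ≈ 3.83 minutes.

3.8 minutes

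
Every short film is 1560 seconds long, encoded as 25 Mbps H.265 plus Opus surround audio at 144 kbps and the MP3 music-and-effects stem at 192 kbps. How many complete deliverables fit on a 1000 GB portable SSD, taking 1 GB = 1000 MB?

Audio total: 144 + 192 = 336 kbps = 0.336 Mbps.
Total bitrate: 25.336 Mbps.
Per item: 25.336 Mbps × 1560 s = 39,524 Mb = 4,941 MB.
Capacity: 1000 GB = 8,000,000 Mb; 202.41 items → 202 complete.

202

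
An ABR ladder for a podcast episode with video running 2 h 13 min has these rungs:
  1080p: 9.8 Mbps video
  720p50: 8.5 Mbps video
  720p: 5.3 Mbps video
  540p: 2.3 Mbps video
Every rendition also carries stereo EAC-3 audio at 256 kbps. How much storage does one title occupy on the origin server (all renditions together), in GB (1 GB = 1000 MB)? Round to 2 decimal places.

2 h 13 min = 133 min = 7980 s
Audio: 256 kbps = 0.256 Mbps.
Sum of rendition bitrates: (9.8+0.256) + (8.5+0.256) + (5.3+0.256) + (2.3+0.256) = 26.924 Mbps.
× 7980 s = 214,854 Mb = 26,857 MB = 26.86 GB.

26.86 GB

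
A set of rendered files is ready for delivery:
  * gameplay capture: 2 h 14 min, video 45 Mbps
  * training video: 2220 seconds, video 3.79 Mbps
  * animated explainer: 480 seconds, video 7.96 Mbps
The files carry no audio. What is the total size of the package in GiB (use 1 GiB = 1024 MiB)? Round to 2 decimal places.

43.54 GiB

gameplay capture: 45.000 Mbps × 8040 s = 361800.0 Mb
training video: 3.790 Mbps × 2220 s = 8413.8 Mb
animated explainer: 7.960 Mbps × 480 s = 3820.8 Mb
Total: 374034.6 Mb = 46754.3 MB.
= 43.54 GiB.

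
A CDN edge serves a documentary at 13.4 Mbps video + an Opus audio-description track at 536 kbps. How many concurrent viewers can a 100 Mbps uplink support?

Audio: 536 kbps = 0.536 Mbps.
Per-viewer media rate: 13.936 Mbps.
100 Mbps = 100.0 Mbps; 100.0 / 13.936 = 7.18 → 7 viewers.

7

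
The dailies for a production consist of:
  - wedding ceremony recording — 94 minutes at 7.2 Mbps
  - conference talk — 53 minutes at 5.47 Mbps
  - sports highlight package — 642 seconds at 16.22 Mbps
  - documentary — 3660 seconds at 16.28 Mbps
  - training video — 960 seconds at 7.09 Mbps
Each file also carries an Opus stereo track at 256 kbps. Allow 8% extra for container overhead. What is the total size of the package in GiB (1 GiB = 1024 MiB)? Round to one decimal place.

Audio: 256 kbps = 0.256 Mbps.
wedding ceremony recording: 7.456 Mbps × 5640 s × 1.08 = 45416.0 Mb
conference talk: 5.726 Mbps × 3180 s × 1.08 = 19665.4 Mb
sports highlight package: 16.476 Mbps × 642 s × 1.08 = 11423.8 Mb
documentary: 16.536 Mbps × 3660 s × 1.08 = 65363.5 Mb
training video: 7.346 Mbps × 960 s × 1.08 = 7616.3 Mb
Total: 149485.0 Mb = 18685.6 MB.
= 17.40 GiB.

17.4 GiB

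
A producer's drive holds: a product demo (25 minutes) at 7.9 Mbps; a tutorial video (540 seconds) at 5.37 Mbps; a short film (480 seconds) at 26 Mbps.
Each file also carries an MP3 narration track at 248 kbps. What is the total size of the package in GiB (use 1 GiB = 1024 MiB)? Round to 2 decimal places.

3.24 GiB

Audio: 248 kbps = 0.248 Mbps.
product demo: 8.148 Mbps × 1500 s = 12222.0 Mb
tutorial video: 5.618 Mbps × 540 s = 3033.7 Mb
short film: 26.248 Mbps × 480 s = 12599.0 Mb
Total: 27854.8 Mb = 3481.8 MB.
= 3.243 GiB.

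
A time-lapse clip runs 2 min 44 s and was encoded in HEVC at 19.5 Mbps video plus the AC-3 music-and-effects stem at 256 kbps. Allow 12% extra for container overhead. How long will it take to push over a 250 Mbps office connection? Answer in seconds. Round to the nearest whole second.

15 seconds

2 min 44 s = 164 s
Audio: 256 kbps = 0.256 Mbps.
Total bitrate: 19.756 Mbps.
File: 19.756 Mbps × 164 s = 3240.0 Mb.
With 12% container overhead: ×1.12. → 3628.8 Mb.
At 250 Mbps: 3628.8 / 250 = 14.5 s ≈ 14.5 seconds.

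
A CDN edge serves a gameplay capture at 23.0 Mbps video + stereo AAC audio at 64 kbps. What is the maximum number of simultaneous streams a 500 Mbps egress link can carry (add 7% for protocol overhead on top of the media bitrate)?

Audio: 64 kbps = 0.064 Mbps.
Per-viewer media rate: 23.064 Mbps.
On the wire with 7% overhead: 24.678 Mbps.
500 Mbps = 500.0 Mbps; 500.0 / 24.678 = 20.26 → 20 viewers.

20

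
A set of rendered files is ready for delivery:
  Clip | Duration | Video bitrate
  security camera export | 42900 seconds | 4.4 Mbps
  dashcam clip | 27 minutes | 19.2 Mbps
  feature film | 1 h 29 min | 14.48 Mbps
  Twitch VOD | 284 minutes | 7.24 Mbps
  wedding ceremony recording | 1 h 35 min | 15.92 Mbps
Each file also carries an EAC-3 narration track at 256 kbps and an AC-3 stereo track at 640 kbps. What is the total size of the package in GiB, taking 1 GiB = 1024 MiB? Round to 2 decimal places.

67.10 GiB

Audio total: 256 + 640 = 896 kbps = 0.896 Mbps.
security camera export: 5.296 Mbps × 42900 s = 227198.4 Mb
dashcam clip: 20.096 Mbps × 1620 s = 32555.5 Mb
feature film: 15.376 Mbps × 5340 s = 82107.8 Mb
Twitch VOD: 8.136 Mbps × 17040 s = 138637.4 Mb
wedding ceremony recording: 16.816 Mbps × 5700 s = 95851.2 Mb
Total: 576350.4 Mb = 72043.8 MB.
= 67.10 GiB.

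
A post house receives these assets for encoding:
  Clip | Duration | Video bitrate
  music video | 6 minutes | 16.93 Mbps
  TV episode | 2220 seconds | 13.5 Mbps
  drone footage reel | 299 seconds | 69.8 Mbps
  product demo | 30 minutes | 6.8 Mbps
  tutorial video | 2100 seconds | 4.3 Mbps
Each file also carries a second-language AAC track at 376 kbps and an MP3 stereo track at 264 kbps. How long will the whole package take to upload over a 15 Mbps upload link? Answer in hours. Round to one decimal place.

1.5 hours

Audio total: 376 + 264 = 640 kbps = 0.640 Mbps.
music video: 17.570 Mbps × 360 s = 6325.2 Mb
TV episode: 14.140 Mbps × 2220 s = 31390.8 Mb
drone footage reel: 70.440 Mbps × 299 s = 21061.6 Mb
product demo: 7.440 Mbps × 1800 s = 13392.0 Mb
tutorial video: 4.940 Mbps × 2100 s = 10374.0 Mb
Total: 82543.6 Mb = 10317.9 MB.
At 15 Mbps: 82543.6 / 15 = 5503 s ≈ 1.53 hours.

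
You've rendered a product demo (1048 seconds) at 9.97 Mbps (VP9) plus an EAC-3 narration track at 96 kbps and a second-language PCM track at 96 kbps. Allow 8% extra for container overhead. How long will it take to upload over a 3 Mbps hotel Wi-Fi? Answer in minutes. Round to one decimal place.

Audio total: 96 + 96 = 192 kbps = 0.192 Mbps.
Total bitrate: 10.162 Mbps.
File: 10.162 Mbps × 1048 s = 10649.8 Mb.
With 8% container overhead: ×1.08. → 11501.8 Mb.
At 3 Mbps: 11501.8 / 3 = 3833.9 s ≈ 63.9 minutes.

63.9 minutes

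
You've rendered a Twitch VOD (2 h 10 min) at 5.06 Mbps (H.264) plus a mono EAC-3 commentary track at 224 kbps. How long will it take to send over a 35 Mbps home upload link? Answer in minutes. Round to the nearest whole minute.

2 h 10 min = 130 min = 7800 s
Audio: 224 kbps = 0.224 Mbps.
Total bitrate: 5.284 Mbps.
File: 5.284 Mbps × 7800 s = 41215.2 Mb.
At 35 Mbps: 41215.2 / 35 = 1177.6 s ≈ 19.6 minutes.

20 minutes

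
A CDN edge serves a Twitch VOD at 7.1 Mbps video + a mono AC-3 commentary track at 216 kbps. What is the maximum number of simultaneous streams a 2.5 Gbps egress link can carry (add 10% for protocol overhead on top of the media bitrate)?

310

Audio: 216 kbps = 0.216 Mbps.
Per-viewer media rate: 7.316 Mbps.
On the wire with 10% overhead: 8.048 Mbps.
2.5 Gbps = 2,500 Mbps; 2,500 / 8.048 = 310.65 → 310 viewers.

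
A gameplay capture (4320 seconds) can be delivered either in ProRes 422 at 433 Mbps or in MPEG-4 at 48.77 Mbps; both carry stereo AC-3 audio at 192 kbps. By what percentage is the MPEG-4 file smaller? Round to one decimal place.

88.7%

Audio: 192 kbps = 0.192 Mbps.
ProRes 422: 433.192 Mbps × 4320 s = 1871389.4 Mb = 233.924 GB.
MPEG-4: 48.962 Mbps × 4320 s = 211515.8 Mb = 26.439 GB.
Reduction: (1 − 26.439/233.924) × 100 = 88.70%.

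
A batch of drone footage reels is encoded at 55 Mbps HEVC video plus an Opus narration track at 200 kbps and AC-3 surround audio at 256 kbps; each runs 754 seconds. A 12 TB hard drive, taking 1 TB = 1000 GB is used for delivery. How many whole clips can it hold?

Audio total: 200 + 256 = 456 kbps = 0.456 Mbps.
Total bitrate: 55.456 Mbps.
Per item: 55.456 Mbps × 754 s = 41,814 Mb = 5,227 MB.
Capacity: 12 TB = 96,000,000 Mb; 2295.89 items → 2295 complete.

2295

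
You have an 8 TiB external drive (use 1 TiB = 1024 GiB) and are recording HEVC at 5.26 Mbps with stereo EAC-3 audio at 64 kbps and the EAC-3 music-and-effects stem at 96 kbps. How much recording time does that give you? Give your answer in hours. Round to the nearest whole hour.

3606 hours

Audio total: 64 + 96 = 160 kbps = 0.160 Mbps.
Total bitrate: 5.26 + 0.160 = 5.420 Mbps.
Capacity: 8 TiB = 70,368,744 Mb.
Recording time: 70,368,744 / 5.420 = 12,983,163 s ≈ 3,606 hours.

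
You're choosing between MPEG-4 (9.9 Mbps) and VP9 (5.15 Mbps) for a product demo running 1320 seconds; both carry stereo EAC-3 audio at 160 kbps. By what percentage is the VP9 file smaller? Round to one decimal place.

47.2%

Audio: 160 kbps = 0.160 Mbps.
MPEG-4: 10.060 Mbps × 1320 s = 13279.2 Mb = 1.660 GB.
VP9: 5.310 Mbps × 1320 s = 7009.2 Mb = 0.876 GB.
Reduction: (1 − 0.876/1.660) × 100 = 47.22%.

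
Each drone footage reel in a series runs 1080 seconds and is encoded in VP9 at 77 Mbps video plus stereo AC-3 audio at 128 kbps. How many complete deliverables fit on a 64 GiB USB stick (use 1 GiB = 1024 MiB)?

Audio: 128 kbps = 0.128 Mbps.
Total bitrate: 77.128 Mbps.
Per item: 77.128 Mbps × 1080 s = 83,298 Mb = 10,412 MB.
Capacity: 64 GiB = 549,756 Mb; 6.60 items → 6 complete.

6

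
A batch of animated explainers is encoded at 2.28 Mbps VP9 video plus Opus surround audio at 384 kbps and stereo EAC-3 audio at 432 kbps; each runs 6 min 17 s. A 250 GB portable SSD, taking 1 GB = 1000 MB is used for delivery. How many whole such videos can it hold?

1713

6 min 17 s = 377 s
Audio total: 384 + 432 = 816 kbps = 0.816 Mbps.
Total bitrate: 3.096 Mbps.
Per item: 3.096 Mbps × 377 s = 1,167 Mb = 145.9 MB.
Capacity: 250 GB = 2,000,000 Mb; 1713.51 items → 1713 complete.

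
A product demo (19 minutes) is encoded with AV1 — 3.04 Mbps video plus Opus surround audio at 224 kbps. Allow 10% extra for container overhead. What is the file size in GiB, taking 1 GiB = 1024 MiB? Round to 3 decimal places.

0.476 GiB

19 min = 1140 s
Audio: 224 kbps = 0.224 Mbps.
Total bitrate: 3.04 + 0.224 = 3.264 Mbps.
Stream data: 3.264 Mbps × 1140 s = 3721.0 Mb.
With 10% container overhead: ×1.10.
4,093 Mb = 511,632,000 bytes ÷ 1,073,741,824 = 0.4765 GiB.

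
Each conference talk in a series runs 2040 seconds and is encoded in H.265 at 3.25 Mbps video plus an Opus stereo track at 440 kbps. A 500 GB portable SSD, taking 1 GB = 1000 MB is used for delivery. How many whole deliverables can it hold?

Audio: 440 kbps = 0.440 Mbps.
Total bitrate: 3.690 Mbps.
Per item: 3.690 Mbps × 2040 s = 7,528 Mb = 941.0 MB.
Capacity: 500 GB = 4,000,000 Mb; 531.38 items → 531 complete.

531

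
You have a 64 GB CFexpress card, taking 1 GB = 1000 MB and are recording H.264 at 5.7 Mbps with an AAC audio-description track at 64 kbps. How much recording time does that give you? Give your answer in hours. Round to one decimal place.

Audio: 64 kbps = 0.064 Mbps.
Total bitrate: 5.7 + 0.064 = 5.764 Mbps.
Capacity: 64 GB = 512,000 Mb.
Recording time: 512,000 / 5.764 = 88,827 s ≈ 24.7 hours.

24.7 hours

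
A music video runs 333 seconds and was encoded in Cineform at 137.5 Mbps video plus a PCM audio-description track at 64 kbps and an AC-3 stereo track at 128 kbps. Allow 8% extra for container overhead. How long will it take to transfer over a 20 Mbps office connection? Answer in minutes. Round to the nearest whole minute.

41 minutes

Audio total: 64 + 128 = 192 kbps = 0.192 Mbps.
Total bitrate: 137.692 Mbps.
File: 137.692 Mbps × 333 s = 45851.4 Mb.
With 8% container overhead: ×1.08. → 49519.6 Mb.
At 20 Mbps: 49519.6 / 20 = 2476.0 s ≈ 41.3 minutes.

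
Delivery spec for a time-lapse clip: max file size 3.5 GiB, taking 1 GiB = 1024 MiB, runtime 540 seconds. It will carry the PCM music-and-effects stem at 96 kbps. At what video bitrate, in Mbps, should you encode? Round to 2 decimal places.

Budget: 3.5 GiB = 30064.8 Mb.
Total bitrate budget: 30064.8 Mb / 540 s = 55.676 Mbps.
Audio: 96 kbps = 0.096 Mbps.
Video: 55.676 − 0.096 = 55.580 Mbps.

55.58 Mbps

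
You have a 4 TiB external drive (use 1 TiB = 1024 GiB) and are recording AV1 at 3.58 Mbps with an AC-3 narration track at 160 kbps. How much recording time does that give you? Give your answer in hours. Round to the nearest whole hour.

Audio: 160 kbps = 0.160 Mbps.
Total bitrate: 3.58 + 0.160 = 3.740 Mbps.
Capacity: 4 TiB = 35,184,372 Mb.
Recording time: 35,184,372 / 3.740 = 9,407,586 s ≈ 2,613 hours.

2613 hours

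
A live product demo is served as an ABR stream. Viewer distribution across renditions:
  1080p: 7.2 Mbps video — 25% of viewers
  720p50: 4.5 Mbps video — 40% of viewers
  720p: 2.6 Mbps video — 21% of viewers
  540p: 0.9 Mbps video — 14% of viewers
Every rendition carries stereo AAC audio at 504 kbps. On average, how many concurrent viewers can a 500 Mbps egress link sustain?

Audio: 504 kbps = 0.504 Mbps.
Average per-viewer bitrate: 0.25×7.704 + 0.40×5.004 + 0.21×3.104 + 0.14×1.404 = 4.776 Mbps.
500 Mbps = 500.0 Mbps; 500.0 / 4.776 = 104.69 → 104.

104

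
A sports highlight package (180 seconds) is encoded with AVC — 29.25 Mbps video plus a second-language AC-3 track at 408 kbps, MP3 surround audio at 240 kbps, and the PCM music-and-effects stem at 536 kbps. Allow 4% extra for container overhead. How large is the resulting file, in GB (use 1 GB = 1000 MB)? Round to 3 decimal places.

Audio total: 408 + 240 + 536 = 1184 kbps = 1.184 Mbps.
Total bitrate: 29.25 + 1.184 = 30.434 Mbps.
Stream data: 30.434 Mbps × 180 s = 5478.1 Mb.
With 4% container overhead: ×1.04.
5,697 Mb ÷ 8 = 712.2 MB → 0.7122 GB.

0.712 GB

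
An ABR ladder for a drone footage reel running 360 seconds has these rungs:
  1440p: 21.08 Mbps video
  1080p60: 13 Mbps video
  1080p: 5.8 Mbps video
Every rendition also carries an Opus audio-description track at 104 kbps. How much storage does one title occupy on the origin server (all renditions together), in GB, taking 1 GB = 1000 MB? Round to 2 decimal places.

1.81 GB

Audio: 104 kbps = 0.104 Mbps.
Sum of rendition bitrates: (21.08+0.104) + (13+0.104) + (5.8+0.104) = 40.192 Mbps.
× 360 s = 14,469 Mb = 1,809 MB = 1.809 GB.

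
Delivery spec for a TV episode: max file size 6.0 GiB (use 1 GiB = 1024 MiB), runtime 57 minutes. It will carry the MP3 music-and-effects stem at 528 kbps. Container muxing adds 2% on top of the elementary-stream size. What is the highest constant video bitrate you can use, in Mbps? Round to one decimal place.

Budget: 6.0 GiB = 51539.6 Mb.
Stream payload after overhead: 51539.6 / 1.02 = 50529.0 Mb.
57 min = 3420 s
Total bitrate budget: 50529.0 Mb / 3420 s = 14.775 Mbps.
Audio: 528 kbps = 0.528 Mbps.
Video: 14.775 − 0.528 = 14.247 Mbps.

14.2 Mbps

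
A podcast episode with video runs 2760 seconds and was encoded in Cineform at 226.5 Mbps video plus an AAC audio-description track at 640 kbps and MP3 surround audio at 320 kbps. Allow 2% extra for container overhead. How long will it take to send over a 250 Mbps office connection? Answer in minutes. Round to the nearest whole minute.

Audio total: 640 + 320 = 960 kbps = 0.960 Mbps.
Total bitrate: 227.460 Mbps.
File: 227.460 Mbps × 2760 s = 627789.6 Mb.
With 2% container overhead: ×1.02. → 640345.4 Mb.
At 250 Mbps: 640345.4 / 250 = 2561.4 s ≈ 42.7 minutes.

43 minutes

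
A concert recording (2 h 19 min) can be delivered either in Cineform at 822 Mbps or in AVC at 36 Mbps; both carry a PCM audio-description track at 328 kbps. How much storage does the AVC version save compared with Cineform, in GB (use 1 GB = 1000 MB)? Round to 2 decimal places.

2 h 19 min = 139 min = 8340 s
Audio: 328 kbps = 0.328 Mbps.
Cineform: 822.328 Mbps × 8340 s = 6858215.5 Mb = 857.277 GB.
AVC: 36.328 Mbps × 8340 s = 302975.5 Mb = 37.872 GB.
Saving: 857.277 − 37.872 = 819.405 GB.

819.41 GB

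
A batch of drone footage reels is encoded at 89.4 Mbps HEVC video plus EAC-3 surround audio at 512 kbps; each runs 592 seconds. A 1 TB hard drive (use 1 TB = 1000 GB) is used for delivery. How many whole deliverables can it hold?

150

Audio: 512 kbps = 0.512 Mbps.
Total bitrate: 89.912 Mbps.
Per item: 89.912 Mbps × 592 s = 53,228 Mb = 6,653 MB.
Capacity: 1 TB = 8,000,000 Mb; 150.30 items → 150 complete.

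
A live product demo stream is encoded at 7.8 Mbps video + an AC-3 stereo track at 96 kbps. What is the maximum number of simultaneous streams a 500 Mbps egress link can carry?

63

Audio: 96 kbps = 0.096 Mbps.
Per-viewer media rate: 7.896 Mbps.
500 Mbps = 500.0 Mbps; 500.0 / 7.896 = 63.32 → 63 viewers.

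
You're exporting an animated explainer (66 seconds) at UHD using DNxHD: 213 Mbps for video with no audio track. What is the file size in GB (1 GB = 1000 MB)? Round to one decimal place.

1.8 GB

Total bitrate: 213 Mbps.
Stream data: 213.000 Mbps × 66 s = 14058.0 Mb.
14,058 Mb ÷ 8 = 1,757 MB → 1.757 GB.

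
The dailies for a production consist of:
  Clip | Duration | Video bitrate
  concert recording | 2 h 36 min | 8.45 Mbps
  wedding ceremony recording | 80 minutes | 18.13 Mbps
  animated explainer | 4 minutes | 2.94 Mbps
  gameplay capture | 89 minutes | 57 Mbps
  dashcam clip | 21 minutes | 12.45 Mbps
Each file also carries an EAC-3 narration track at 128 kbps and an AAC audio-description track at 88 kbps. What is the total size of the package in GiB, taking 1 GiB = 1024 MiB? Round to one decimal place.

57.2 GiB

Audio total: 128 + 88 = 216 kbps = 0.216 Mbps.
concert recording: 8.666 Mbps × 9360 s = 81113.8 Mb
wedding ceremony recording: 18.346 Mbps × 4800 s = 88060.8 Mb
animated explainer: 3.156 Mbps × 240 s = 757.4 Mb
gameplay capture: 57.216 Mbps × 5340 s = 305533.4 Mb
dashcam clip: 12.666 Mbps × 1260 s = 15959.2 Mb
Total: 491424.6 Mb = 61428.1 MB.
= 57.21 GiB.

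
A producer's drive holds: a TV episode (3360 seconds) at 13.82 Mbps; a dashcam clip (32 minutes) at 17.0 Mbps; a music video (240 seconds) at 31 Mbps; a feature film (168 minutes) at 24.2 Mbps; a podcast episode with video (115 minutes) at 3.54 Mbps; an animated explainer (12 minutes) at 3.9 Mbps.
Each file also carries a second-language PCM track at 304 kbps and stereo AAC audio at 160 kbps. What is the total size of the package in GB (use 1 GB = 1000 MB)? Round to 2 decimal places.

Audio total: 304 + 160 = 464 kbps = 0.464 Mbps.
TV episode: 14.284 Mbps × 3360 s = 47994.2 Mb
dashcam clip: 17.464 Mbps × 1920 s = 33530.9 Mb
music video: 31.464 Mbps × 240 s = 7551.4 Mb
feature film: 24.664 Mbps × 10080 s = 248613.1 Mb
podcast episode with video: 4.004 Mbps × 6900 s = 27627.6 Mb
animated explainer: 4.364 Mbps × 720 s = 3142.1 Mb
Total: 368459.3 Mb = 46057.4 MB.
= 46.06 GB.

46.06 GB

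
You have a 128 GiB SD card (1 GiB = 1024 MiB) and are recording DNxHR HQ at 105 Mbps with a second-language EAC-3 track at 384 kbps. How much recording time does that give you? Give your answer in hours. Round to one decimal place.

2.9 hours

Audio: 384 kbps = 0.384 Mbps.
Total bitrate: 105 + 0.384 = 105.384 Mbps.
Capacity: 128 GiB = 1,099,512 Mb.
Recording time: 1,099,512 / 105.384 = 10,433 s ≈ 2.90 hours.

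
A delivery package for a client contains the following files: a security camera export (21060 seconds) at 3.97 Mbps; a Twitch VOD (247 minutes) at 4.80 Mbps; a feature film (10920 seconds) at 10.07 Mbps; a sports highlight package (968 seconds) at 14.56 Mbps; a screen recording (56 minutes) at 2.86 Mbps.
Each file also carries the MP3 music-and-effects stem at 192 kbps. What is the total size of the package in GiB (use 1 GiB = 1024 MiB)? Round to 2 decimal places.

34.72 GiB

Audio: 192 kbps = 0.192 Mbps.
security camera export: 4.162 Mbps × 21060 s = 87651.7 Mb
Twitch VOD: 4.992 Mbps × 14820 s = 73981.4 Mb
feature film: 10.262 Mbps × 10920 s = 112061.0 Mb
sports highlight package: 14.752 Mbps × 968 s = 14279.9 Mb
screen recording: 3.052 Mbps × 3360 s = 10254.7 Mb
Total: 298228.9 Mb = 37278.6 MB.
= 34.72 GiB.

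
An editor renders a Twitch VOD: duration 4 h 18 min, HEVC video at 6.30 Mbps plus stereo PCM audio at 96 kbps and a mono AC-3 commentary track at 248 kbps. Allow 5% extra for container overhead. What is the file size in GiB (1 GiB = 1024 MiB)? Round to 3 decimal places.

12.572 GiB

4 h 18 min = 258 min = 15480 s
Audio total: 96 + 248 = 344 kbps = 0.344 Mbps.
Total bitrate: 6.30 + 0.344 = 6.644 Mbps.
Stream data: 6.644 Mbps × 15480 s = 102849.1 Mb.
With 5% container overhead: ×1.05.
107,992 Mb = 13,498,947,000 bytes ÷ 1,073,741,824 = 12.57 GiB.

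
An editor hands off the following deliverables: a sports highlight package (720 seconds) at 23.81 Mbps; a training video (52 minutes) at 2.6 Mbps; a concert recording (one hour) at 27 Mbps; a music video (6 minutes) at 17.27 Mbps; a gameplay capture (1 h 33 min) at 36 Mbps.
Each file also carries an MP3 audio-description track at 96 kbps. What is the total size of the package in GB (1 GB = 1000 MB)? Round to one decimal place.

41.4 GB

Audio: 96 kbps = 0.096 Mbps.
sports highlight package: 23.906 Mbps × 720 s = 17212.3 Mb
training video: 2.696 Mbps × 3120 s = 8411.5 Mb
concert recording: 27.096 Mbps × 3600 s = 97545.6 Mb
music video: 17.366 Mbps × 360 s = 6251.8 Mb
gameplay capture: 36.096 Mbps × 5580 s = 201415.7 Mb
Total: 330836.9 Mb = 41354.6 MB.
= 41.35 GB.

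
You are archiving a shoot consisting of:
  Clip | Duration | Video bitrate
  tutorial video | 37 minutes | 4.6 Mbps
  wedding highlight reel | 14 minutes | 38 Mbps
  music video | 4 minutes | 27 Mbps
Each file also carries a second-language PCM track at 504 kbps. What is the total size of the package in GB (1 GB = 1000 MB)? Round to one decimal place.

6.3 GB

Audio: 504 kbps = 0.504 Mbps.
tutorial video: 5.104 Mbps × 2220 s = 11330.9 Mb
wedding highlight reel: 38.504 Mbps × 840 s = 32343.4 Mb
music video: 27.504 Mbps × 240 s = 6601.0 Mb
Total: 50275.2 Mb = 6284.4 MB.
= 6.284 GB.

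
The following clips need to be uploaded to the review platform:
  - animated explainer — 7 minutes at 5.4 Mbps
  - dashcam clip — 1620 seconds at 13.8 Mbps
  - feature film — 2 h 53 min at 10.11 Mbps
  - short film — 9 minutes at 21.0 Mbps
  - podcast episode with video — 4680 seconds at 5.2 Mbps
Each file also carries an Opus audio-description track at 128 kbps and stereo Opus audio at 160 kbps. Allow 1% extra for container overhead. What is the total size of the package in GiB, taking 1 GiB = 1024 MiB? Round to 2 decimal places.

20.03 GiB

Audio total: 128 + 160 = 288 kbps = 0.288 Mbps.
animated explainer: 5.688 Mbps × 420 s × 1.01 = 2412.8 Mb
dashcam clip: 14.088 Mbps × 1620 s × 1.01 = 23050.8 Mb
feature film: 10.398 Mbps × 10380 s × 1.01 = 109010.6 Mb
short film: 21.288 Mbps × 540 s × 1.01 = 11610.5 Mb
podcast episode with video: 5.488 Mbps × 4680 s × 1.01 = 25940.7 Mb
Total: 172025.3 Mb = 21503.2 MB.
= 20.03 GiB.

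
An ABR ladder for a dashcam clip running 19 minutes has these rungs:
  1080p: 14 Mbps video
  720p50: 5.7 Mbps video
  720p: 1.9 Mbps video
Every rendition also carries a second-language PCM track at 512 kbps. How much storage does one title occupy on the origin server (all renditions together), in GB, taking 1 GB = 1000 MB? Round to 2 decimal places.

19 min = 1140 s
Audio: 512 kbps = 0.512 Mbps.
Sum of rendition bitrates: (14+0.512) + (5.7+0.512) + (1.9+0.512) = 23.136 Mbps.
× 1140 s = 26,375 Mb = 3,297 MB = 3.297 GB.

3.30 GB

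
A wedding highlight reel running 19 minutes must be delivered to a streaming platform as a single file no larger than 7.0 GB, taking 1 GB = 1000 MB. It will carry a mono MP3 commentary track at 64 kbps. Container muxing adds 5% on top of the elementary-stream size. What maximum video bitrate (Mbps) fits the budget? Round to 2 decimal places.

Budget: 7.0 GB = 56000.0 Mb.
Stream payload after overhead: 56000.0 / 1.05 = 53333.3 Mb.
19 min = 1140 s
Total bitrate budget: 53333.3 Mb / 1140 s = 46.784 Mbps.
Audio: 64 kbps = 0.064 Mbps.
Video: 46.784 − 0.064 = 46.720 Mbps.

46.72 Mbps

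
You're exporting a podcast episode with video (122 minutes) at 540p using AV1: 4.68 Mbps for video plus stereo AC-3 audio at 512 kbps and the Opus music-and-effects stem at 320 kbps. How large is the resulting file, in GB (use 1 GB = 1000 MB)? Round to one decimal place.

122 min = 7320 s
Audio total: 512 + 320 = 832 kbps = 0.832 Mbps.
Total bitrate: 4.68 + 0.832 = 5.512 Mbps.
Stream data: 5.512 Mbps × 7320 s = 40347.8 Mb.
40,348 Mb ÷ 8 = 5,043 MB → 5.043 GB.

5.0 GB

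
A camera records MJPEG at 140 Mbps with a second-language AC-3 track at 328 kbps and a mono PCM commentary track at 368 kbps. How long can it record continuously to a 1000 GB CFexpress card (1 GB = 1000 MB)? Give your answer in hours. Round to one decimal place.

15.8 hours

Audio total: 328 + 368 = 696 kbps = 0.696 Mbps.
Total bitrate: 140 + 0.696 = 140.696 Mbps.
Capacity: 1000 GB = 8,000,000 Mb.
Recording time: 8,000,000 / 140.696 = 56,860 s ≈ 15.8 hours.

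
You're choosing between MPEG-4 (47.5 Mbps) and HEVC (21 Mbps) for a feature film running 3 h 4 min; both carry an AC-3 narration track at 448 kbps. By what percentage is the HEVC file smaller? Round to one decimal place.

55.3%

3 h 4 min = 184 min = 11040 s
Audio: 448 kbps = 0.448 Mbps.
MPEG-4: 47.948 Mbps × 11040 s = 529345.9 Mb = 66.168 GB.
HEVC: 21.448 Mbps × 11040 s = 236785.9 Mb = 29.598 GB.
Reduction: (1 − 29.598/66.168) × 100 = 55.27%.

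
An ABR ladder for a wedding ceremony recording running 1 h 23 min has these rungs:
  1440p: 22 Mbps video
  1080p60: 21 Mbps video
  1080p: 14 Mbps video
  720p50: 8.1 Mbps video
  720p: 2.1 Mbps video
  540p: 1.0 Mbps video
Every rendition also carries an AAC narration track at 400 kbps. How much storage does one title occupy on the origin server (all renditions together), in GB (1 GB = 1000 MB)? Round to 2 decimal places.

1 h 23 min = 83 min = 4980 s
Audio: 400 kbps = 0.400 Mbps.
Sum of rendition bitrates: (22+0.400) + (21+0.400) + (14+0.400) + (8.1+0.400) + (2.1+0.400) + (1.0+0.400) = 70.600 Mbps.
× 4980 s = 351,588 Mb = 43,948 MB = 43.95 GB.

43.95 GB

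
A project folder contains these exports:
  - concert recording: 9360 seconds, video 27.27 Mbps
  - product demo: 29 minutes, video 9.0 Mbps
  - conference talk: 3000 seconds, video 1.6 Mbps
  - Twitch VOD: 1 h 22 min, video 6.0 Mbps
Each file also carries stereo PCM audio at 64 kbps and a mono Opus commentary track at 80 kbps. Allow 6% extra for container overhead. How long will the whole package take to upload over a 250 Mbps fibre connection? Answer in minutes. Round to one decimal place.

Audio total: 64 + 80 = 144 kbps = 0.144 Mbps.
concert recording: 27.414 Mbps × 9360 s × 1.06 = 271990.7 Mb
product demo: 9.144 Mbps × 1740 s × 1.06 = 16865.2 Mb
conference talk: 1.744 Mbps × 3000 s × 1.06 = 5545.9 Mb
Twitch VOD: 6.144 Mbps × 4920 s × 1.06 = 32042.2 Mb
Total: 326444.0 Mb = 40805.5 MB.
At 250 Mbps: 326444.0 / 250 = 1306 s ≈ 21.8 minutes.

21.8 minutes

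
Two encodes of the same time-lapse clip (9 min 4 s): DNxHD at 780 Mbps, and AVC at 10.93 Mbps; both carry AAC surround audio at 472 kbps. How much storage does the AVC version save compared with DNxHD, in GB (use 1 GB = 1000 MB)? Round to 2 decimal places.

52.30 GB

9 min 4 s = 544 s
Audio: 472 kbps = 0.472 Mbps.
DNxHD: 780.472 Mbps × 544 s = 424576.8 Mb = 53.072 GB.
AVC: 11.402 Mbps × 544 s = 6202.7 Mb = 0.775 GB.
Saving: 53.072 − 0.775 = 52.297 GB.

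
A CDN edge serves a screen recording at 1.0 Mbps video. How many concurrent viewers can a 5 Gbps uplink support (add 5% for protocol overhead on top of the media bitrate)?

On the wire with 5% overhead: 1.050 Mbps.
5 Gbps = 5,000 Mbps; 5,000 / 1.050 = 4761.90 → 4761 viewers.

4761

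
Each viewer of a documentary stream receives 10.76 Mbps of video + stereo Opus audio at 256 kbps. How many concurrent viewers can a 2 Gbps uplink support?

Audio: 256 kbps = 0.256 Mbps.
Per-viewer media rate: 11.016 Mbps.
2 Gbps = 2,000 Mbps; 2,000 / 11.016 = 181.55 → 181 viewers.

181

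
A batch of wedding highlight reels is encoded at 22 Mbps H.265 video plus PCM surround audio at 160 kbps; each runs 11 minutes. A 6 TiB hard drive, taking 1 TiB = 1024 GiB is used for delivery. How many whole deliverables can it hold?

3608

11 min = 660 s
Audio: 160 kbps = 0.160 Mbps.
Total bitrate: 22.160 Mbps.
Per item: 22.160 Mbps × 660 s = 14,626 Mb = 1,828 MB.
Capacity: 6 TiB = 52,776,558 Mb; 3608.51 items → 3608 complete.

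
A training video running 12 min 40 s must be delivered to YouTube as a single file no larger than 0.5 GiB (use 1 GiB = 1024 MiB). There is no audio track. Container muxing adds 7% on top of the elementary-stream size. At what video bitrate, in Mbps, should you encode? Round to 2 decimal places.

Budget: 0.5 GiB = 4295.0 Mb.
Stream payload after overhead: 4295.0 / 1.07 = 4014.0 Mb.
12 min 40 s = 760 s
Total bitrate budget: 4014.0 Mb / 760 s = 5.282 Mbps.

5.28 Mbps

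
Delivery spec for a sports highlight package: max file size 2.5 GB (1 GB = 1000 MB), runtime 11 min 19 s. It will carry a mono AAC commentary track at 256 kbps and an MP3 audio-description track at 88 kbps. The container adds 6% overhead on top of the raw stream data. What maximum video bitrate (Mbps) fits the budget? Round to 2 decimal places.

Budget: 2.5 GB = 20000.0 Mb.
Stream payload after overhead: 20000.0 / 1.06 = 18867.9 Mb.
11 min 19 s = 679 s
Total bitrate budget: 18867.9 Mb / 679 s = 27.788 Mbps.
Audio total: 256 + 88 = 344 kbps = 0.344 Mbps.
Video: 27.788 − 0.344 = 27.444 Mbps.

27.44 Mbps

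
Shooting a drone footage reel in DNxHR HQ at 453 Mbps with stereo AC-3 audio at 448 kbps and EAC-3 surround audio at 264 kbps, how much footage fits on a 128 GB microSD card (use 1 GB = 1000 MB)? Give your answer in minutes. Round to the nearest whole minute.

38 minutes

Audio total: 448 + 264 = 712 kbps = 0.712 Mbps.
Total bitrate: 453 + 0.712 = 453.712 Mbps.
Capacity: 128 GB = 1,024,000 Mb.
Recording time: 1,024,000 / 453.712 = 2,257 s ≈ 37.6 minutes.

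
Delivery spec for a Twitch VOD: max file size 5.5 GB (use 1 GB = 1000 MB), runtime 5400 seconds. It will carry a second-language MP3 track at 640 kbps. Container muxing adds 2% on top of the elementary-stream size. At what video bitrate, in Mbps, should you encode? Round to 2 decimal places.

7.35 Mbps

Budget: 5.5 GB = 44000.0 Mb.
Stream payload after overhead: 44000.0 / 1.02 = 43137.3 Mb.
Total bitrate budget: 43137.3 Mb / 5400 s = 7.988 Mbps.
Audio: 640 kbps = 0.640 Mbps.
Video: 7.988 − 0.640 = 7.348 Mbps.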